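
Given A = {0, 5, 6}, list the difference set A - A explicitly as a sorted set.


A - A = {a - a' : a, a' ∈ A}.
Compute a - a' for each ordered pair (a, a'):
a = 0: 0-0=0, 0-5=-5, 0-6=-6
a = 5: 5-0=5, 5-5=0, 5-6=-1
a = 6: 6-0=6, 6-5=1, 6-6=0
Collecting distinct values (and noting 0 appears from a-a):
A - A = {-6, -5, -1, 0, 1, 5, 6}
|A - A| = 7

A - A = {-6, -5, -1, 0, 1, 5, 6}


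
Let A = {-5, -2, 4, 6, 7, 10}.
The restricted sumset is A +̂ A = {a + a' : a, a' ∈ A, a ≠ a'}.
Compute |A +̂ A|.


Restricted sumset: A +̂ A = {a + a' : a ∈ A, a' ∈ A, a ≠ a'}.
Equivalently, take A + A and drop any sum 2a that is achievable ONLY as a + a for a ∈ A (i.e. sums representable only with equal summands).
Enumerate pairs (a, a') with a < a' (symmetric, so each unordered pair gives one sum; this covers all a ≠ a'):
  -5 + -2 = -7
  -5 + 4 = -1
  -5 + 6 = 1
  -5 + 7 = 2
  -5 + 10 = 5
  -2 + 4 = 2
  -2 + 6 = 4
  -2 + 7 = 5
  -2 + 10 = 8
  4 + 6 = 10
  4 + 7 = 11
  4 + 10 = 14
  6 + 7 = 13
  6 + 10 = 16
  7 + 10 = 17
Collected distinct sums: {-7, -1, 1, 2, 4, 5, 8, 10, 11, 13, 14, 16, 17}
|A +̂ A| = 13
(Reference bound: |A +̂ A| ≥ 2|A| - 3 for |A| ≥ 2, with |A| = 6 giving ≥ 9.)

|A +̂ A| = 13


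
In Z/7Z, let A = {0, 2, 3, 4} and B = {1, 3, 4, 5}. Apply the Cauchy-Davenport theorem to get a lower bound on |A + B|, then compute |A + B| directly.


Cauchy-Davenport: |A + B| ≥ min(p, |A| + |B| - 1) for A, B nonempty in Z/pZ.
|A| = 4, |B| = 4, p = 7.
CD lower bound = min(7, 4 + 4 - 1) = min(7, 7) = 7.
Compute A + B mod 7 directly:
a = 0: 0+1=1, 0+3=3, 0+4=4, 0+5=5
a = 2: 2+1=3, 2+3=5, 2+4=6, 2+5=0
a = 3: 3+1=4, 3+3=6, 3+4=0, 3+5=1
a = 4: 4+1=5, 4+3=0, 4+4=1, 4+5=2
A + B = {0, 1, 2, 3, 4, 5, 6}, so |A + B| = 7.
Verify: 7 ≥ 7? Yes ✓.

CD lower bound = 7, actual |A + B| = 7.


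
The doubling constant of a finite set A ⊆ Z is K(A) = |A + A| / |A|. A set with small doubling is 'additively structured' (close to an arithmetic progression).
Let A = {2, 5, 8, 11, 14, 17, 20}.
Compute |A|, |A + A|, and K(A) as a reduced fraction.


|A| = 7.
Compute A + A by enumerating all 49 pairs.
A + A = {4, 7, 10, 13, 16, 19, 22, 25, 28, 31, 34, 37, 40}, so |A + A| = 13.
K = |A + A| / |A| = 13/7 (already in lowest terms) ≈ 1.8571.
Reference: AP of size 7 gives K = 13/7 ≈ 1.8571; a fully generic set of size 7 gives K ≈ 4.0000.

|A| = 7, |A + A| = 13, K = 13/7.


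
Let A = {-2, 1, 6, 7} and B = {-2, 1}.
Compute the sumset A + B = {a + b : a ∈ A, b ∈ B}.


A + B = {a + b : a ∈ A, b ∈ B}.
Enumerate all |A|·|B| = 4·2 = 8 pairs (a, b) and collect distinct sums.
a = -2: -2+-2=-4, -2+1=-1
a = 1: 1+-2=-1, 1+1=2
a = 6: 6+-2=4, 6+1=7
a = 7: 7+-2=5, 7+1=8
Collecting distinct sums: A + B = {-4, -1, 2, 4, 5, 7, 8}
|A + B| = 7

A + B = {-4, -1, 2, 4, 5, 7, 8}


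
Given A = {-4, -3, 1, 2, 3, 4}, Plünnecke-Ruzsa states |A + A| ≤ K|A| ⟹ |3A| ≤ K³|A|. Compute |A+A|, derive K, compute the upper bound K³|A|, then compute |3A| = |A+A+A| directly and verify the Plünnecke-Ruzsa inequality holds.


|A| = 6.
Step 1: Compute A + A by enumerating all 36 pairs.
A + A = {-8, -7, -6, -3, -2, -1, 0, 1, 2, 3, 4, 5, 6, 7, 8}, so |A + A| = 15.
Step 2: Doubling constant K = |A + A|/|A| = 15/6 = 15/6 ≈ 2.5000.
Step 3: Plünnecke-Ruzsa gives |3A| ≤ K³·|A| = (2.5000)³ · 6 ≈ 93.7500.
Step 4: Compute 3A = A + A + A directly by enumerating all triples (a,b,c) ∈ A³; |3A| = 24.
Step 5: Check 24 ≤ 93.7500? Yes ✓.

K = 15/6, Plünnecke-Ruzsa bound K³|A| ≈ 93.7500, |3A| = 24, inequality holds.


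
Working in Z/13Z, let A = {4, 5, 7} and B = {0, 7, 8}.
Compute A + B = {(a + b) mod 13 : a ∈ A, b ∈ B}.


Work in Z/13Z: reduce every sum a + b modulo 13.
Enumerate all 9 pairs:
a = 4: 4+0=4, 4+7=11, 4+8=12
a = 5: 5+0=5, 5+7=12, 5+8=0
a = 7: 7+0=7, 7+7=1, 7+8=2
Distinct residues collected: {0, 1, 2, 4, 5, 7, 11, 12}
|A + B| = 8 (out of 13 total residues).

A + B = {0, 1, 2, 4, 5, 7, 11, 12}


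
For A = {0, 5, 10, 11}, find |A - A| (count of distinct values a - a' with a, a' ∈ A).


A - A = {a - a' : a, a' ∈ A}; |A| = 4.
Bounds: 2|A|-1 ≤ |A - A| ≤ |A|² - |A| + 1, i.e. 7 ≤ |A - A| ≤ 13.
Note: 0 ∈ A - A always (from a - a). The set is symmetric: if d ∈ A - A then -d ∈ A - A.
Enumerate nonzero differences d = a - a' with a > a' (then include -d):
Positive differences: {1, 5, 6, 10, 11}
Full difference set: {0} ∪ (positive diffs) ∪ (negative diffs).
|A - A| = 1 + 2·5 = 11 (matches direct enumeration: 11).

|A - A| = 11


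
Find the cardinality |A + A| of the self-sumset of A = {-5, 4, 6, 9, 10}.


A + A = {a + a' : a, a' ∈ A}; |A| = 5.
General bounds: 2|A| - 1 ≤ |A + A| ≤ |A|(|A|+1)/2, i.e. 9 ≤ |A + A| ≤ 15.
Lower bound 2|A|-1 is attained iff A is an arithmetic progression.
Enumerate sums a + a' for a ≤ a' (symmetric, so this suffices):
a = -5: -5+-5=-10, -5+4=-1, -5+6=1, -5+9=4, -5+10=5
a = 4: 4+4=8, 4+6=10, 4+9=13, 4+10=14
a = 6: 6+6=12, 6+9=15, 6+10=16
a = 9: 9+9=18, 9+10=19
a = 10: 10+10=20
Distinct sums: {-10, -1, 1, 4, 5, 8, 10, 12, 13, 14, 15, 16, 18, 19, 20}
|A + A| = 15

|A + A| = 15


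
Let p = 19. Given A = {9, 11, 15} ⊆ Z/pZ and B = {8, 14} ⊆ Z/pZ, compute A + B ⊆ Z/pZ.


Work in Z/19Z: reduce every sum a + b modulo 19.
Enumerate all 6 pairs:
a = 9: 9+8=17, 9+14=4
a = 11: 11+8=0, 11+14=6
a = 15: 15+8=4, 15+14=10
Distinct residues collected: {0, 4, 6, 10, 17}
|A + B| = 5 (out of 19 total residues).

A + B = {0, 4, 6, 10, 17}


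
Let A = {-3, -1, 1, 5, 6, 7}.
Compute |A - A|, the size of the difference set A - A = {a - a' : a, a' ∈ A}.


A - A = {a - a' : a, a' ∈ A}; |A| = 6.
Bounds: 2|A|-1 ≤ |A - A| ≤ |A|² - |A| + 1, i.e. 11 ≤ |A - A| ≤ 31.
Note: 0 ∈ A - A always (from a - a). The set is symmetric: if d ∈ A - A then -d ∈ A - A.
Enumerate nonzero differences d = a - a' with a > a' (then include -d):
Positive differences: {1, 2, 4, 5, 6, 7, 8, 9, 10}
Full difference set: {0} ∪ (positive diffs) ∪ (negative diffs).
|A - A| = 1 + 2·9 = 19 (matches direct enumeration: 19).

|A - A| = 19


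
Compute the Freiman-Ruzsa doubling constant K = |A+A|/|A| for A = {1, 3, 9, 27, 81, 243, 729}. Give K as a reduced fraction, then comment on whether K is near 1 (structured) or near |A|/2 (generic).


|A| = 7.
Compute A + A by enumerating all 49 pairs.
A + A = {2, 4, 6, 10, 12, 18, 28, 30, 36, 54, 82, 84, 90, 108, 162, 244, 246, 252, 270, 324, 486, 730, 732, 738, 756, 810, 972, 1458}, so |A + A| = 28.
K = |A + A| / |A| = 28/7 = 4/1 ≈ 4.0000.
Reference: AP of size 7 gives K = 13/7 ≈ 1.8571; a fully generic set of size 7 gives K ≈ 4.0000.

|A| = 7, |A + A| = 28, K = 28/7 = 4/1.


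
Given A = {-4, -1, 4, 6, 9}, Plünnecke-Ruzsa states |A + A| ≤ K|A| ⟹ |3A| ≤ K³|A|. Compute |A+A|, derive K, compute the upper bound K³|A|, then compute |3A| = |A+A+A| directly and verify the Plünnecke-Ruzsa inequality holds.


|A| = 5.
Step 1: Compute A + A by enumerating all 25 pairs.
A + A = {-8, -5, -2, 0, 2, 3, 5, 8, 10, 12, 13, 15, 18}, so |A + A| = 13.
Step 2: Doubling constant K = |A + A|/|A| = 13/5 = 13/5 ≈ 2.6000.
Step 3: Plünnecke-Ruzsa gives |3A| ≤ K³·|A| = (2.6000)³ · 5 ≈ 87.8800.
Step 4: Compute 3A = A + A + A directly by enumerating all triples (a,b,c) ∈ A³; |3A| = 25.
Step 5: Check 25 ≤ 87.8800? Yes ✓.

K = 13/5, Plünnecke-Ruzsa bound K³|A| ≈ 87.8800, |3A| = 25, inequality holds.


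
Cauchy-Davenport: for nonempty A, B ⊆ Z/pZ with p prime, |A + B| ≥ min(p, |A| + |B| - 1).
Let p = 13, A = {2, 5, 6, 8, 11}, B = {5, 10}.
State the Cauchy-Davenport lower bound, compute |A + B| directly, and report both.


Cauchy-Davenport: |A + B| ≥ min(p, |A| + |B| - 1) for A, B nonempty in Z/pZ.
|A| = 5, |B| = 2, p = 13.
CD lower bound = min(13, 5 + 2 - 1) = min(13, 6) = 6.
Compute A + B mod 13 directly:
a = 2: 2+5=7, 2+10=12
a = 5: 5+5=10, 5+10=2
a = 6: 6+5=11, 6+10=3
a = 8: 8+5=0, 8+10=5
a = 11: 11+5=3, 11+10=8
A + B = {0, 2, 3, 5, 7, 8, 10, 11, 12}, so |A + B| = 9.
Verify: 9 ≥ 6? Yes ✓.

CD lower bound = 6, actual |A + B| = 9.


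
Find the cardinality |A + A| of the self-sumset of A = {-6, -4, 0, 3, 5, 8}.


A + A = {a + a' : a, a' ∈ A}; |A| = 6.
General bounds: 2|A| - 1 ≤ |A + A| ≤ |A|(|A|+1)/2, i.e. 11 ≤ |A + A| ≤ 21.
Lower bound 2|A|-1 is attained iff A is an arithmetic progression.
Enumerate sums a + a' for a ≤ a' (symmetric, so this suffices):
a = -6: -6+-6=-12, -6+-4=-10, -6+0=-6, -6+3=-3, -6+5=-1, -6+8=2
a = -4: -4+-4=-8, -4+0=-4, -4+3=-1, -4+5=1, -4+8=4
a = 0: 0+0=0, 0+3=3, 0+5=5, 0+8=8
a = 3: 3+3=6, 3+5=8, 3+8=11
a = 5: 5+5=10, 5+8=13
a = 8: 8+8=16
Distinct sums: {-12, -10, -8, -6, -4, -3, -1, 0, 1, 2, 3, 4, 5, 6, 8, 10, 11, 13, 16}
|A + A| = 19

|A + A| = 19


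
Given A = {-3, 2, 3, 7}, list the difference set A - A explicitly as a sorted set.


A - A = {a - a' : a, a' ∈ A}.
Compute a - a' for each ordered pair (a, a'):
a = -3: -3--3=0, -3-2=-5, -3-3=-6, -3-7=-10
a = 2: 2--3=5, 2-2=0, 2-3=-1, 2-7=-5
a = 3: 3--3=6, 3-2=1, 3-3=0, 3-7=-4
a = 7: 7--3=10, 7-2=5, 7-3=4, 7-7=0
Collecting distinct values (and noting 0 appears from a-a):
A - A = {-10, -6, -5, -4, -1, 0, 1, 4, 5, 6, 10}
|A - A| = 11

A - A = {-10, -6, -5, -4, -1, 0, 1, 4, 5, 6, 10}


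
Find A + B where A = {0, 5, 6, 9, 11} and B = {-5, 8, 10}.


A + B = {a + b : a ∈ A, b ∈ B}.
Enumerate all |A|·|B| = 5·3 = 15 pairs (a, b) and collect distinct sums.
a = 0: 0+-5=-5, 0+8=8, 0+10=10
a = 5: 5+-5=0, 5+8=13, 5+10=15
a = 6: 6+-5=1, 6+8=14, 6+10=16
a = 9: 9+-5=4, 9+8=17, 9+10=19
a = 11: 11+-5=6, 11+8=19, 11+10=21
Collecting distinct sums: A + B = {-5, 0, 1, 4, 6, 8, 10, 13, 14, 15, 16, 17, 19, 21}
|A + B| = 14

A + B = {-5, 0, 1, 4, 6, 8, 10, 13, 14, 15, 16, 17, 19, 21}


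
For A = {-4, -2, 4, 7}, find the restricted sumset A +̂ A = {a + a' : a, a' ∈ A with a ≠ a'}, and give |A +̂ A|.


Restricted sumset: A +̂ A = {a + a' : a ∈ A, a' ∈ A, a ≠ a'}.
Equivalently, take A + A and drop any sum 2a that is achievable ONLY as a + a for a ∈ A (i.e. sums representable only with equal summands).
Enumerate pairs (a, a') with a < a' (symmetric, so each unordered pair gives one sum; this covers all a ≠ a'):
  -4 + -2 = -6
  -4 + 4 = 0
  -4 + 7 = 3
  -2 + 4 = 2
  -2 + 7 = 5
  4 + 7 = 11
Collected distinct sums: {-6, 0, 2, 3, 5, 11}
|A +̂ A| = 6
(Reference bound: |A +̂ A| ≥ 2|A| - 3 for |A| ≥ 2, with |A| = 4 giving ≥ 5.)

|A +̂ A| = 6


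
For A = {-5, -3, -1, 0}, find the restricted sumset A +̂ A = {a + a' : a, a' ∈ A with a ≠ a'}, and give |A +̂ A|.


Restricted sumset: A +̂ A = {a + a' : a ∈ A, a' ∈ A, a ≠ a'}.
Equivalently, take A + A and drop any sum 2a that is achievable ONLY as a + a for a ∈ A (i.e. sums representable only with equal summands).
Enumerate pairs (a, a') with a < a' (symmetric, so each unordered pair gives one sum; this covers all a ≠ a'):
  -5 + -3 = -8
  -5 + -1 = -6
  -5 + 0 = -5
  -3 + -1 = -4
  -3 + 0 = -3
  -1 + 0 = -1
Collected distinct sums: {-8, -6, -5, -4, -3, -1}
|A +̂ A| = 6
(Reference bound: |A +̂ A| ≥ 2|A| - 3 for |A| ≥ 2, with |A| = 4 giving ≥ 5.)

|A +̂ A| = 6


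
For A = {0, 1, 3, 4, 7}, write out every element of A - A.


A - A = {a - a' : a, a' ∈ A}.
Compute a - a' for each ordered pair (a, a'):
a = 0: 0-0=0, 0-1=-1, 0-3=-3, 0-4=-4, 0-7=-7
a = 1: 1-0=1, 1-1=0, 1-3=-2, 1-4=-3, 1-7=-6
a = 3: 3-0=3, 3-1=2, 3-3=0, 3-4=-1, 3-7=-4
a = 4: 4-0=4, 4-1=3, 4-3=1, 4-4=0, 4-7=-3
a = 7: 7-0=7, 7-1=6, 7-3=4, 7-4=3, 7-7=0
Collecting distinct values (and noting 0 appears from a-a):
A - A = {-7, -6, -4, -3, -2, -1, 0, 1, 2, 3, 4, 6, 7}
|A - A| = 13

A - A = {-7, -6, -4, -3, -2, -1, 0, 1, 2, 3, 4, 6, 7}


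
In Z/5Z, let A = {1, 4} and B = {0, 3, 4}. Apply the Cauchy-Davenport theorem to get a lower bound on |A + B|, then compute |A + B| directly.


Cauchy-Davenport: |A + B| ≥ min(p, |A| + |B| - 1) for A, B nonempty in Z/pZ.
|A| = 2, |B| = 3, p = 5.
CD lower bound = min(5, 2 + 3 - 1) = min(5, 4) = 4.
Compute A + B mod 5 directly:
a = 1: 1+0=1, 1+3=4, 1+4=0
a = 4: 4+0=4, 4+3=2, 4+4=3
A + B = {0, 1, 2, 3, 4}, so |A + B| = 5.
Verify: 5 ≥ 4? Yes ✓.

CD lower bound = 4, actual |A + B| = 5.


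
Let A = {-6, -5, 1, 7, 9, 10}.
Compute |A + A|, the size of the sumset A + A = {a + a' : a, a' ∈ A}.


A + A = {a + a' : a, a' ∈ A}; |A| = 6.
General bounds: 2|A| - 1 ≤ |A + A| ≤ |A|(|A|+1)/2, i.e. 11 ≤ |A + A| ≤ 21.
Lower bound 2|A|-1 is attained iff A is an arithmetic progression.
Enumerate sums a + a' for a ≤ a' (symmetric, so this suffices):
a = -6: -6+-6=-12, -6+-5=-11, -6+1=-5, -6+7=1, -6+9=3, -6+10=4
a = -5: -5+-5=-10, -5+1=-4, -5+7=2, -5+9=4, -5+10=5
a = 1: 1+1=2, 1+7=8, 1+9=10, 1+10=11
a = 7: 7+7=14, 7+9=16, 7+10=17
a = 9: 9+9=18, 9+10=19
a = 10: 10+10=20
Distinct sums: {-12, -11, -10, -5, -4, 1, 2, 3, 4, 5, 8, 10, 11, 14, 16, 17, 18, 19, 20}
|A + A| = 19

|A + A| = 19


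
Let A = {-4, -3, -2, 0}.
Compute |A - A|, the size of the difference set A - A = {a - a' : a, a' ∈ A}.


A - A = {a - a' : a, a' ∈ A}; |A| = 4.
Bounds: 2|A|-1 ≤ |A - A| ≤ |A|² - |A| + 1, i.e. 7 ≤ |A - A| ≤ 13.
Note: 0 ∈ A - A always (from a - a). The set is symmetric: if d ∈ A - A then -d ∈ A - A.
Enumerate nonzero differences d = a - a' with a > a' (then include -d):
Positive differences: {1, 2, 3, 4}
Full difference set: {0} ∪ (positive diffs) ∪ (negative diffs).
|A - A| = 1 + 2·4 = 9 (matches direct enumeration: 9).

|A - A| = 9


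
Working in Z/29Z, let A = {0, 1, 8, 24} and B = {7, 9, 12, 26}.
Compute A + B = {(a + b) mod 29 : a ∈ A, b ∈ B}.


Work in Z/29Z: reduce every sum a + b modulo 29.
Enumerate all 16 pairs:
a = 0: 0+7=7, 0+9=9, 0+12=12, 0+26=26
a = 1: 1+7=8, 1+9=10, 1+12=13, 1+26=27
a = 8: 8+7=15, 8+9=17, 8+12=20, 8+26=5
a = 24: 24+7=2, 24+9=4, 24+12=7, 24+26=21
Distinct residues collected: {2, 4, 5, 7, 8, 9, 10, 12, 13, 15, 17, 20, 21, 26, 27}
|A + B| = 15 (out of 29 total residues).

A + B = {2, 4, 5, 7, 8, 9, 10, 12, 13, 15, 17, 20, 21, 26, 27}


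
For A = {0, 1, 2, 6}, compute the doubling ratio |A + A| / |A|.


|A| = 4.
Compute A + A by enumerating all 16 pairs.
A + A = {0, 1, 2, 3, 4, 6, 7, 8, 12}, so |A + A| = 9.
K = |A + A| / |A| = 9/4 (already in lowest terms) ≈ 2.2500.
Reference: AP of size 4 gives K = 7/4 ≈ 1.7500; a fully generic set of size 4 gives K ≈ 2.5000.

|A| = 4, |A + A| = 9, K = 9/4.


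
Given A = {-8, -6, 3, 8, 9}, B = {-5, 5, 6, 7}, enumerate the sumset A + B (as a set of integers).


A + B = {a + b : a ∈ A, b ∈ B}.
Enumerate all |A|·|B| = 5·4 = 20 pairs (a, b) and collect distinct sums.
a = -8: -8+-5=-13, -8+5=-3, -8+6=-2, -8+7=-1
a = -6: -6+-5=-11, -6+5=-1, -6+6=0, -6+7=1
a = 3: 3+-5=-2, 3+5=8, 3+6=9, 3+7=10
a = 8: 8+-5=3, 8+5=13, 8+6=14, 8+7=15
a = 9: 9+-5=4, 9+5=14, 9+6=15, 9+7=16
Collecting distinct sums: A + B = {-13, -11, -3, -2, -1, 0, 1, 3, 4, 8, 9, 10, 13, 14, 15, 16}
|A + B| = 16

A + B = {-13, -11, -3, -2, -1, 0, 1, 3, 4, 8, 9, 10, 13, 14, 15, 16}


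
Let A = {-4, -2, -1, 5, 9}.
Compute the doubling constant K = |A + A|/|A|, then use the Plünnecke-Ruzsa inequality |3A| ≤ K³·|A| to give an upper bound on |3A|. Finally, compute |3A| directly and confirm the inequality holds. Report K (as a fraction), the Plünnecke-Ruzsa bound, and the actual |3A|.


|A| = 5.
Step 1: Compute A + A by enumerating all 25 pairs.
A + A = {-8, -6, -5, -4, -3, -2, 1, 3, 4, 5, 7, 8, 10, 14, 18}, so |A + A| = 15.
Step 2: Doubling constant K = |A + A|/|A| = 15/5 = 15/5 ≈ 3.0000.
Step 3: Plünnecke-Ruzsa gives |3A| ≤ K³·|A| = (3.0000)³ · 5 ≈ 135.0000.
Step 4: Compute 3A = A + A + A directly by enumerating all triples (a,b,c) ∈ A³; |3A| = 30.
Step 5: Check 30 ≤ 135.0000? Yes ✓.

K = 15/5, Plünnecke-Ruzsa bound K³|A| ≈ 135.0000, |3A| = 30, inequality holds.


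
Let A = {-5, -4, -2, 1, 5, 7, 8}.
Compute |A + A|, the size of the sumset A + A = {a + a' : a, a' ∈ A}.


A + A = {a + a' : a, a' ∈ A}; |A| = 7.
General bounds: 2|A| - 1 ≤ |A + A| ≤ |A|(|A|+1)/2, i.e. 13 ≤ |A + A| ≤ 28.
Lower bound 2|A|-1 is attained iff A is an arithmetic progression.
Enumerate sums a + a' for a ≤ a' (symmetric, so this suffices):
a = -5: -5+-5=-10, -5+-4=-9, -5+-2=-7, -5+1=-4, -5+5=0, -5+7=2, -5+8=3
a = -4: -4+-4=-8, -4+-2=-6, -4+1=-3, -4+5=1, -4+7=3, -4+8=4
a = -2: -2+-2=-4, -2+1=-1, -2+5=3, -2+7=5, -2+8=6
a = 1: 1+1=2, 1+5=6, 1+7=8, 1+8=9
a = 5: 5+5=10, 5+7=12, 5+8=13
a = 7: 7+7=14, 7+8=15
a = 8: 8+8=16
Distinct sums: {-10, -9, -8, -7, -6, -4, -3, -1, 0, 1, 2, 3, 4, 5, 6, 8, 9, 10, 12, 13, 14, 15, 16}
|A + A| = 23

|A + A| = 23


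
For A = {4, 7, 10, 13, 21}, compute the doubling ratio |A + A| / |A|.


|A| = 5.
Compute A + A by enumerating all 25 pairs.
A + A = {8, 11, 14, 17, 20, 23, 25, 26, 28, 31, 34, 42}, so |A + A| = 12.
K = |A + A| / |A| = 12/5 (already in lowest terms) ≈ 2.4000.
Reference: AP of size 5 gives K = 9/5 ≈ 1.8000; a fully generic set of size 5 gives K ≈ 3.0000.

|A| = 5, |A + A| = 12, K = 12/5.


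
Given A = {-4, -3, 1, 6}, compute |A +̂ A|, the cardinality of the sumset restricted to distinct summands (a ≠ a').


Restricted sumset: A +̂ A = {a + a' : a ∈ A, a' ∈ A, a ≠ a'}.
Equivalently, take A + A and drop any sum 2a that is achievable ONLY as a + a for a ∈ A (i.e. sums representable only with equal summands).
Enumerate pairs (a, a') with a < a' (symmetric, so each unordered pair gives one sum; this covers all a ≠ a'):
  -4 + -3 = -7
  -4 + 1 = -3
  -4 + 6 = 2
  -3 + 1 = -2
  -3 + 6 = 3
  1 + 6 = 7
Collected distinct sums: {-7, -3, -2, 2, 3, 7}
|A +̂ A| = 6
(Reference bound: |A +̂ A| ≥ 2|A| - 3 for |A| ≥ 2, with |A| = 4 giving ≥ 5.)

|A +̂ A| = 6


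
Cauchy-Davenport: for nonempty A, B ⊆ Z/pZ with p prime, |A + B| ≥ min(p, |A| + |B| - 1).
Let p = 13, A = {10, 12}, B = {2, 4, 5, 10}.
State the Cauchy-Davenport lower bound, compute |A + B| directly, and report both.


Cauchy-Davenport: |A + B| ≥ min(p, |A| + |B| - 1) for A, B nonempty in Z/pZ.
|A| = 2, |B| = 4, p = 13.
CD lower bound = min(13, 2 + 4 - 1) = min(13, 5) = 5.
Compute A + B mod 13 directly:
a = 10: 10+2=12, 10+4=1, 10+5=2, 10+10=7
a = 12: 12+2=1, 12+4=3, 12+5=4, 12+10=9
A + B = {1, 2, 3, 4, 7, 9, 12}, so |A + B| = 7.
Verify: 7 ≥ 5? Yes ✓.

CD lower bound = 5, actual |A + B| = 7.


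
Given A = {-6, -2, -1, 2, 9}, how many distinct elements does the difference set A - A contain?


A - A = {a - a' : a, a' ∈ A}; |A| = 5.
Bounds: 2|A|-1 ≤ |A - A| ≤ |A|² - |A| + 1, i.e. 9 ≤ |A - A| ≤ 21.
Note: 0 ∈ A - A always (from a - a). The set is symmetric: if d ∈ A - A then -d ∈ A - A.
Enumerate nonzero differences d = a - a' with a > a' (then include -d):
Positive differences: {1, 3, 4, 5, 7, 8, 10, 11, 15}
Full difference set: {0} ∪ (positive diffs) ∪ (negative diffs).
|A - A| = 1 + 2·9 = 19 (matches direct enumeration: 19).

|A - A| = 19


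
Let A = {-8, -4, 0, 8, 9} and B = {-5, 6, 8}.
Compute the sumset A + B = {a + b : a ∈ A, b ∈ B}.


A + B = {a + b : a ∈ A, b ∈ B}.
Enumerate all |A|·|B| = 5·3 = 15 pairs (a, b) and collect distinct sums.
a = -8: -8+-5=-13, -8+6=-2, -8+8=0
a = -4: -4+-5=-9, -4+6=2, -4+8=4
a = 0: 0+-5=-5, 0+6=6, 0+8=8
a = 8: 8+-5=3, 8+6=14, 8+8=16
a = 9: 9+-5=4, 9+6=15, 9+8=17
Collecting distinct sums: A + B = {-13, -9, -5, -2, 0, 2, 3, 4, 6, 8, 14, 15, 16, 17}
|A + B| = 14

A + B = {-13, -9, -5, -2, 0, 2, 3, 4, 6, 8, 14, 15, 16, 17}


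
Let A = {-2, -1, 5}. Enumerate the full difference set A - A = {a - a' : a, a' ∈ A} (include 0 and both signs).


A - A = {a - a' : a, a' ∈ A}.
Compute a - a' for each ordered pair (a, a'):
a = -2: -2--2=0, -2--1=-1, -2-5=-7
a = -1: -1--2=1, -1--1=0, -1-5=-6
a = 5: 5--2=7, 5--1=6, 5-5=0
Collecting distinct values (and noting 0 appears from a-a):
A - A = {-7, -6, -1, 0, 1, 6, 7}
|A - A| = 7

A - A = {-7, -6, -1, 0, 1, 6, 7}


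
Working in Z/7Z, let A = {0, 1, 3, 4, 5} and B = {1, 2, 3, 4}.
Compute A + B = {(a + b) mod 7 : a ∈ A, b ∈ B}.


Work in Z/7Z: reduce every sum a + b modulo 7.
Enumerate all 20 pairs:
a = 0: 0+1=1, 0+2=2, 0+3=3, 0+4=4
a = 1: 1+1=2, 1+2=3, 1+3=4, 1+4=5
a = 3: 3+1=4, 3+2=5, 3+3=6, 3+4=0
a = 4: 4+1=5, 4+2=6, 4+3=0, 4+4=1
a = 5: 5+1=6, 5+2=0, 5+3=1, 5+4=2
Distinct residues collected: {0, 1, 2, 3, 4, 5, 6}
|A + B| = 7 (out of 7 total residues).

A + B = {0, 1, 2, 3, 4, 5, 6}


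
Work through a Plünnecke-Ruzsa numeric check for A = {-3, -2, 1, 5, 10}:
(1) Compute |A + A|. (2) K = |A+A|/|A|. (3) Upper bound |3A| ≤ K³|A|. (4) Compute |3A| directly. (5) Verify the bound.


|A| = 5.
Step 1: Compute A + A by enumerating all 25 pairs.
A + A = {-6, -5, -4, -2, -1, 2, 3, 6, 7, 8, 10, 11, 15, 20}, so |A + A| = 14.
Step 2: Doubling constant K = |A + A|/|A| = 14/5 = 14/5 ≈ 2.8000.
Step 3: Plünnecke-Ruzsa gives |3A| ≤ K³·|A| = (2.8000)³ · 5 ≈ 109.7600.
Step 4: Compute 3A = A + A + A directly by enumerating all triples (a,b,c) ∈ A³; |3A| = 28.
Step 5: Check 28 ≤ 109.7600? Yes ✓.

K = 14/5, Plünnecke-Ruzsa bound K³|A| ≈ 109.7600, |3A| = 28, inequality holds.


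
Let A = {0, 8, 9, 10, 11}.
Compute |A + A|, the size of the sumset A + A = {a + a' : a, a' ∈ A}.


A + A = {a + a' : a, a' ∈ A}; |A| = 5.
General bounds: 2|A| - 1 ≤ |A + A| ≤ |A|(|A|+1)/2, i.e. 9 ≤ |A + A| ≤ 15.
Lower bound 2|A|-1 is attained iff A is an arithmetic progression.
Enumerate sums a + a' for a ≤ a' (symmetric, so this suffices):
a = 0: 0+0=0, 0+8=8, 0+9=9, 0+10=10, 0+11=11
a = 8: 8+8=16, 8+9=17, 8+10=18, 8+11=19
a = 9: 9+9=18, 9+10=19, 9+11=20
a = 10: 10+10=20, 10+11=21
a = 11: 11+11=22
Distinct sums: {0, 8, 9, 10, 11, 16, 17, 18, 19, 20, 21, 22}
|A + A| = 12

|A + A| = 12


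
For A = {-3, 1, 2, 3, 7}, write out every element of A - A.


A - A = {a - a' : a, a' ∈ A}.
Compute a - a' for each ordered pair (a, a'):
a = -3: -3--3=0, -3-1=-4, -3-2=-5, -3-3=-6, -3-7=-10
a = 1: 1--3=4, 1-1=0, 1-2=-1, 1-3=-2, 1-7=-6
a = 2: 2--3=5, 2-1=1, 2-2=0, 2-3=-1, 2-7=-5
a = 3: 3--3=6, 3-1=2, 3-2=1, 3-3=0, 3-7=-4
a = 7: 7--3=10, 7-1=6, 7-2=5, 7-3=4, 7-7=0
Collecting distinct values (and noting 0 appears from a-a):
A - A = {-10, -6, -5, -4, -2, -1, 0, 1, 2, 4, 5, 6, 10}
|A - A| = 13

A - A = {-10, -6, -5, -4, -2, -1, 0, 1, 2, 4, 5, 6, 10}


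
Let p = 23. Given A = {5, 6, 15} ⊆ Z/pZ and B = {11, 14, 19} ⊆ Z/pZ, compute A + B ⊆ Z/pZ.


Work in Z/23Z: reduce every sum a + b modulo 23.
Enumerate all 9 pairs:
a = 5: 5+11=16, 5+14=19, 5+19=1
a = 6: 6+11=17, 6+14=20, 6+19=2
a = 15: 15+11=3, 15+14=6, 15+19=11
Distinct residues collected: {1, 2, 3, 6, 11, 16, 17, 19, 20}
|A + B| = 9 (out of 23 total residues).

A + B = {1, 2, 3, 6, 11, 16, 17, 19, 20}


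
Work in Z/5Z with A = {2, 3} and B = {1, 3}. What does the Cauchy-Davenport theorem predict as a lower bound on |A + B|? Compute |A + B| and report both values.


Cauchy-Davenport: |A + B| ≥ min(p, |A| + |B| - 1) for A, B nonempty in Z/pZ.
|A| = 2, |B| = 2, p = 5.
CD lower bound = min(5, 2 + 2 - 1) = min(5, 3) = 3.
Compute A + B mod 5 directly:
a = 2: 2+1=3, 2+3=0
a = 3: 3+1=4, 3+3=1
A + B = {0, 1, 3, 4}, so |A + B| = 4.
Verify: 4 ≥ 3? Yes ✓.

CD lower bound = 3, actual |A + B| = 4.


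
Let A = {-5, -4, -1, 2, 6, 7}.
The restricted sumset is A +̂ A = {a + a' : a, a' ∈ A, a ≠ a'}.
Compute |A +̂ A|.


Restricted sumset: A +̂ A = {a + a' : a ∈ A, a' ∈ A, a ≠ a'}.
Equivalently, take A + A and drop any sum 2a that is achievable ONLY as a + a for a ∈ A (i.e. sums representable only with equal summands).
Enumerate pairs (a, a') with a < a' (symmetric, so each unordered pair gives one sum; this covers all a ≠ a'):
  -5 + -4 = -9
  -5 + -1 = -6
  -5 + 2 = -3
  -5 + 6 = 1
  -5 + 7 = 2
  -4 + -1 = -5
  -4 + 2 = -2
  -4 + 6 = 2
  -4 + 7 = 3
  -1 + 2 = 1
  -1 + 6 = 5
  -1 + 7 = 6
  2 + 6 = 8
  2 + 7 = 9
  6 + 7 = 13
Collected distinct sums: {-9, -6, -5, -3, -2, 1, 2, 3, 5, 6, 8, 9, 13}
|A +̂ A| = 13
(Reference bound: |A +̂ A| ≥ 2|A| - 3 for |A| ≥ 2, with |A| = 6 giving ≥ 9.)

|A +̂ A| = 13


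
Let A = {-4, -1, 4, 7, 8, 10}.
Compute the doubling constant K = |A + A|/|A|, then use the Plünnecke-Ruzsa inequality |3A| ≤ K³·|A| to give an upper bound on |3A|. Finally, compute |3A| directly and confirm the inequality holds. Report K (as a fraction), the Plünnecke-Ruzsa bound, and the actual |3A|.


|A| = 6.
Step 1: Compute A + A by enumerating all 36 pairs.
A + A = {-8, -5, -2, 0, 3, 4, 6, 7, 8, 9, 11, 12, 14, 15, 16, 17, 18, 20}, so |A + A| = 18.
Step 2: Doubling constant K = |A + A|/|A| = 18/6 = 18/6 ≈ 3.0000.
Step 3: Plünnecke-Ruzsa gives |3A| ≤ K³·|A| = (3.0000)³ · 6 ≈ 162.0000.
Step 4: Compute 3A = A + A + A directly by enumerating all triples (a,b,c) ∈ A³; |3A| = 34.
Step 5: Check 34 ≤ 162.0000? Yes ✓.

K = 18/6, Plünnecke-Ruzsa bound K³|A| ≈ 162.0000, |3A| = 34, inequality holds.


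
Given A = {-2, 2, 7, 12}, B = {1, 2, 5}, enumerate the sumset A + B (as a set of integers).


A + B = {a + b : a ∈ A, b ∈ B}.
Enumerate all |A|·|B| = 4·3 = 12 pairs (a, b) and collect distinct sums.
a = -2: -2+1=-1, -2+2=0, -2+5=3
a = 2: 2+1=3, 2+2=4, 2+5=7
a = 7: 7+1=8, 7+2=9, 7+5=12
a = 12: 12+1=13, 12+2=14, 12+5=17
Collecting distinct sums: A + B = {-1, 0, 3, 4, 7, 8, 9, 12, 13, 14, 17}
|A + B| = 11

A + B = {-1, 0, 3, 4, 7, 8, 9, 12, 13, 14, 17}


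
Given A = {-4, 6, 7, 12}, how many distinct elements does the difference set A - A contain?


A - A = {a - a' : a, a' ∈ A}; |A| = 4.
Bounds: 2|A|-1 ≤ |A - A| ≤ |A|² - |A| + 1, i.e. 7 ≤ |A - A| ≤ 13.
Note: 0 ∈ A - A always (from a - a). The set is symmetric: if d ∈ A - A then -d ∈ A - A.
Enumerate nonzero differences d = a - a' with a > a' (then include -d):
Positive differences: {1, 5, 6, 10, 11, 16}
Full difference set: {0} ∪ (positive diffs) ∪ (negative diffs).
|A - A| = 1 + 2·6 = 13 (matches direct enumeration: 13).

|A - A| = 13


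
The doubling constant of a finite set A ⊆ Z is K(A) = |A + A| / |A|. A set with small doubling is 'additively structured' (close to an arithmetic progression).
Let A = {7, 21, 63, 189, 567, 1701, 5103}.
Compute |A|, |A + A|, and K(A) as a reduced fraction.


|A| = 7.
Compute A + A by enumerating all 49 pairs.
A + A = {14, 28, 42, 70, 84, 126, 196, 210, 252, 378, 574, 588, 630, 756, 1134, 1708, 1722, 1764, 1890, 2268, 3402, 5110, 5124, 5166, 5292, 5670, 6804, 10206}, so |A + A| = 28.
K = |A + A| / |A| = 28/7 = 4/1 ≈ 4.0000.
Reference: AP of size 7 gives K = 13/7 ≈ 1.8571; a fully generic set of size 7 gives K ≈ 4.0000.

|A| = 7, |A + A| = 28, K = 28/7 = 4/1.


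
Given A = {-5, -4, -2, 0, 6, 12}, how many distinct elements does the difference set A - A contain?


A - A = {a - a' : a, a' ∈ A}; |A| = 6.
Bounds: 2|A|-1 ≤ |A - A| ≤ |A|² - |A| + 1, i.e. 11 ≤ |A - A| ≤ 31.
Note: 0 ∈ A - A always (from a - a). The set is symmetric: if d ∈ A - A then -d ∈ A - A.
Enumerate nonzero differences d = a - a' with a > a' (then include -d):
Positive differences: {1, 2, 3, 4, 5, 6, 8, 10, 11, 12, 14, 16, 17}
Full difference set: {0} ∪ (positive diffs) ∪ (negative diffs).
|A - A| = 1 + 2·13 = 27 (matches direct enumeration: 27).

|A - A| = 27


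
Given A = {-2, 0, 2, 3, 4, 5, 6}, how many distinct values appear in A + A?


A + A = {a + a' : a, a' ∈ A}; |A| = 7.
General bounds: 2|A| - 1 ≤ |A + A| ≤ |A|(|A|+1)/2, i.e. 13 ≤ |A + A| ≤ 28.
Lower bound 2|A|-1 is attained iff A is an arithmetic progression.
Enumerate sums a + a' for a ≤ a' (symmetric, so this suffices):
a = -2: -2+-2=-4, -2+0=-2, -2+2=0, -2+3=1, -2+4=2, -2+5=3, -2+6=4
a = 0: 0+0=0, 0+2=2, 0+3=3, 0+4=4, 0+5=5, 0+6=6
a = 2: 2+2=4, 2+3=5, 2+4=6, 2+5=7, 2+6=8
a = 3: 3+3=6, 3+4=7, 3+5=8, 3+6=9
a = 4: 4+4=8, 4+5=9, 4+6=10
a = 5: 5+5=10, 5+6=11
a = 6: 6+6=12
Distinct sums: {-4, -2, 0, 1, 2, 3, 4, 5, 6, 7, 8, 9, 10, 11, 12}
|A + A| = 15

|A + A| = 15


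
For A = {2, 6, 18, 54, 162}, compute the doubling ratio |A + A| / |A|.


|A| = 5.
Compute A + A by enumerating all 25 pairs.
A + A = {4, 8, 12, 20, 24, 36, 56, 60, 72, 108, 164, 168, 180, 216, 324}, so |A + A| = 15.
K = |A + A| / |A| = 15/5 = 3/1 ≈ 3.0000.
Reference: AP of size 5 gives K = 9/5 ≈ 1.8000; a fully generic set of size 5 gives K ≈ 3.0000.

|A| = 5, |A + A| = 15, K = 15/5 = 3/1.


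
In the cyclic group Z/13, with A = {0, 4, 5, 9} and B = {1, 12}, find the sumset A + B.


Work in Z/13Z: reduce every sum a + b modulo 13.
Enumerate all 8 pairs:
a = 0: 0+1=1, 0+12=12
a = 4: 4+1=5, 4+12=3
a = 5: 5+1=6, 5+12=4
a = 9: 9+1=10, 9+12=8
Distinct residues collected: {1, 3, 4, 5, 6, 8, 10, 12}
|A + B| = 8 (out of 13 total residues).

A + B = {1, 3, 4, 5, 6, 8, 10, 12}


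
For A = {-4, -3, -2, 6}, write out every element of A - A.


A - A = {a - a' : a, a' ∈ A}.
Compute a - a' for each ordered pair (a, a'):
a = -4: -4--4=0, -4--3=-1, -4--2=-2, -4-6=-10
a = -3: -3--4=1, -3--3=0, -3--2=-1, -3-6=-9
a = -2: -2--4=2, -2--3=1, -2--2=0, -2-6=-8
a = 6: 6--4=10, 6--3=9, 6--2=8, 6-6=0
Collecting distinct values (and noting 0 appears from a-a):
A - A = {-10, -9, -8, -2, -1, 0, 1, 2, 8, 9, 10}
|A - A| = 11

A - A = {-10, -9, -8, -2, -1, 0, 1, 2, 8, 9, 10}


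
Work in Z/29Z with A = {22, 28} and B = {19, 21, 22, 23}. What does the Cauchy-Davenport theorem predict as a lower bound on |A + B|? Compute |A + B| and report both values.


Cauchy-Davenport: |A + B| ≥ min(p, |A| + |B| - 1) for A, B nonempty in Z/pZ.
|A| = 2, |B| = 4, p = 29.
CD lower bound = min(29, 2 + 4 - 1) = min(29, 5) = 5.
Compute A + B mod 29 directly:
a = 22: 22+19=12, 22+21=14, 22+22=15, 22+23=16
a = 28: 28+19=18, 28+21=20, 28+22=21, 28+23=22
A + B = {12, 14, 15, 16, 18, 20, 21, 22}, so |A + B| = 8.
Verify: 8 ≥ 5? Yes ✓.

CD lower bound = 5, actual |A + B| = 8.


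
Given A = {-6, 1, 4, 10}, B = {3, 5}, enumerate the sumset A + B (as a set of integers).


A + B = {a + b : a ∈ A, b ∈ B}.
Enumerate all |A|·|B| = 4·2 = 8 pairs (a, b) and collect distinct sums.
a = -6: -6+3=-3, -6+5=-1
a = 1: 1+3=4, 1+5=6
a = 4: 4+3=7, 4+5=9
a = 10: 10+3=13, 10+5=15
Collecting distinct sums: A + B = {-3, -1, 4, 6, 7, 9, 13, 15}
|A + B| = 8

A + B = {-3, -1, 4, 6, 7, 9, 13, 15}


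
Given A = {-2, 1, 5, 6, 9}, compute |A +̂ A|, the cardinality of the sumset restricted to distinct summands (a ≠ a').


Restricted sumset: A +̂ A = {a + a' : a ∈ A, a' ∈ A, a ≠ a'}.
Equivalently, take A + A and drop any sum 2a that is achievable ONLY as a + a for a ∈ A (i.e. sums representable only with equal summands).
Enumerate pairs (a, a') with a < a' (symmetric, so each unordered pair gives one sum; this covers all a ≠ a'):
  -2 + 1 = -1
  -2 + 5 = 3
  -2 + 6 = 4
  -2 + 9 = 7
  1 + 5 = 6
  1 + 6 = 7
  1 + 9 = 10
  5 + 6 = 11
  5 + 9 = 14
  6 + 9 = 15
Collected distinct sums: {-1, 3, 4, 6, 7, 10, 11, 14, 15}
|A +̂ A| = 9
(Reference bound: |A +̂ A| ≥ 2|A| - 3 for |A| ≥ 2, with |A| = 5 giving ≥ 7.)

|A +̂ A| = 9


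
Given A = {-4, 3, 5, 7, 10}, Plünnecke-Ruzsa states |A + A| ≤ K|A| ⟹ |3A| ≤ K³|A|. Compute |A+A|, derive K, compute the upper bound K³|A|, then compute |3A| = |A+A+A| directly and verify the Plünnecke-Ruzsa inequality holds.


|A| = 5.
Step 1: Compute A + A by enumerating all 25 pairs.
A + A = {-8, -1, 1, 3, 6, 8, 10, 12, 13, 14, 15, 17, 20}, so |A + A| = 13.
Step 2: Doubling constant K = |A + A|/|A| = 13/5 = 13/5 ≈ 2.6000.
Step 3: Plünnecke-Ruzsa gives |3A| ≤ K³·|A| = (2.6000)³ · 5 ≈ 87.8800.
Step 4: Compute 3A = A + A + A directly by enumerating all triples (a,b,c) ∈ A³; |3A| = 25.
Step 5: Check 25 ≤ 87.8800? Yes ✓.

K = 13/5, Plünnecke-Ruzsa bound K³|A| ≈ 87.8800, |3A| = 25, inequality holds.


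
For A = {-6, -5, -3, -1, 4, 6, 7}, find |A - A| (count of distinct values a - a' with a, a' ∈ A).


A - A = {a - a' : a, a' ∈ A}; |A| = 7.
Bounds: 2|A|-1 ≤ |A - A| ≤ |A|² - |A| + 1, i.e. 13 ≤ |A - A| ≤ 43.
Note: 0 ∈ A - A always (from a - a). The set is symmetric: if d ∈ A - A then -d ∈ A - A.
Enumerate nonzero differences d = a - a' with a > a' (then include -d):
Positive differences: {1, 2, 3, 4, 5, 7, 8, 9, 10, 11, 12, 13}
Full difference set: {0} ∪ (positive diffs) ∪ (negative diffs).
|A - A| = 1 + 2·12 = 25 (matches direct enumeration: 25).

|A - A| = 25


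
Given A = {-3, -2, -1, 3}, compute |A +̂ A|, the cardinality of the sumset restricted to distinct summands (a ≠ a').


Restricted sumset: A +̂ A = {a + a' : a ∈ A, a' ∈ A, a ≠ a'}.
Equivalently, take A + A and drop any sum 2a that is achievable ONLY as a + a for a ∈ A (i.e. sums representable only with equal summands).
Enumerate pairs (a, a') with a < a' (symmetric, so each unordered pair gives one sum; this covers all a ≠ a'):
  -3 + -2 = -5
  -3 + -1 = -4
  -3 + 3 = 0
  -2 + -1 = -3
  -2 + 3 = 1
  -1 + 3 = 2
Collected distinct sums: {-5, -4, -3, 0, 1, 2}
|A +̂ A| = 6
(Reference bound: |A +̂ A| ≥ 2|A| - 3 for |A| ≥ 2, with |A| = 4 giving ≥ 5.)

|A +̂ A| = 6


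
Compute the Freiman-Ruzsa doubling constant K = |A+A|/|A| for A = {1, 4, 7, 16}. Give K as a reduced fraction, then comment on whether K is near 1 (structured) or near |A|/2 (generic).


|A| = 4.
Compute A + A by enumerating all 16 pairs.
A + A = {2, 5, 8, 11, 14, 17, 20, 23, 32}, so |A + A| = 9.
K = |A + A| / |A| = 9/4 (already in lowest terms) ≈ 2.2500.
Reference: AP of size 4 gives K = 7/4 ≈ 1.7500; a fully generic set of size 4 gives K ≈ 2.5000.

|A| = 4, |A + A| = 9, K = 9/4.


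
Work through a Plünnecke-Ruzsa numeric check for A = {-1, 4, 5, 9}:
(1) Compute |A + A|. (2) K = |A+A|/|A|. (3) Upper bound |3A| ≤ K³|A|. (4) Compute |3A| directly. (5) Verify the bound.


|A| = 4.
Step 1: Compute A + A by enumerating all 16 pairs.
A + A = {-2, 3, 4, 8, 9, 10, 13, 14, 18}, so |A + A| = 9.
Step 2: Doubling constant K = |A + A|/|A| = 9/4 = 9/4 ≈ 2.2500.
Step 3: Plünnecke-Ruzsa gives |3A| ≤ K³·|A| = (2.2500)³ · 4 ≈ 45.5625.
Step 4: Compute 3A = A + A + A directly by enumerating all triples (a,b,c) ∈ A³; |3A| = 16.
Step 5: Check 16 ≤ 45.5625? Yes ✓.

K = 9/4, Plünnecke-Ruzsa bound K³|A| ≈ 45.5625, |3A| = 16, inequality holds.


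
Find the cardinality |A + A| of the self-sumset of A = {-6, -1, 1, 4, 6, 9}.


A + A = {a + a' : a, a' ∈ A}; |A| = 6.
General bounds: 2|A| - 1 ≤ |A + A| ≤ |A|(|A|+1)/2, i.e. 11 ≤ |A + A| ≤ 21.
Lower bound 2|A|-1 is attained iff A is an arithmetic progression.
Enumerate sums a + a' for a ≤ a' (symmetric, so this suffices):
a = -6: -6+-6=-12, -6+-1=-7, -6+1=-5, -6+4=-2, -6+6=0, -6+9=3
a = -1: -1+-1=-2, -1+1=0, -1+4=3, -1+6=5, -1+9=8
a = 1: 1+1=2, 1+4=5, 1+6=7, 1+9=10
a = 4: 4+4=8, 4+6=10, 4+9=13
a = 6: 6+6=12, 6+9=15
a = 9: 9+9=18
Distinct sums: {-12, -7, -5, -2, 0, 2, 3, 5, 7, 8, 10, 12, 13, 15, 18}
|A + A| = 15

|A + A| = 15


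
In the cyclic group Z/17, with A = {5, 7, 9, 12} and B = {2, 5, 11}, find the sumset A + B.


Work in Z/17Z: reduce every sum a + b modulo 17.
Enumerate all 12 pairs:
a = 5: 5+2=7, 5+5=10, 5+11=16
a = 7: 7+2=9, 7+5=12, 7+11=1
a = 9: 9+2=11, 9+5=14, 9+11=3
a = 12: 12+2=14, 12+5=0, 12+11=6
Distinct residues collected: {0, 1, 3, 6, 7, 9, 10, 11, 12, 14, 16}
|A + B| = 11 (out of 17 total residues).

A + B = {0, 1, 3, 6, 7, 9, 10, 11, 12, 14, 16}


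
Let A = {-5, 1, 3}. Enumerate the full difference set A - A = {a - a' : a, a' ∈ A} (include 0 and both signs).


A - A = {a - a' : a, a' ∈ A}.
Compute a - a' for each ordered pair (a, a'):
a = -5: -5--5=0, -5-1=-6, -5-3=-8
a = 1: 1--5=6, 1-1=0, 1-3=-2
a = 3: 3--5=8, 3-1=2, 3-3=0
Collecting distinct values (and noting 0 appears from a-a):
A - A = {-8, -6, -2, 0, 2, 6, 8}
|A - A| = 7

A - A = {-8, -6, -2, 0, 2, 6, 8}


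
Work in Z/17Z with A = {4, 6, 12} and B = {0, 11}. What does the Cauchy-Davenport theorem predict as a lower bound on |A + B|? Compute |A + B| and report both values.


Cauchy-Davenport: |A + B| ≥ min(p, |A| + |B| - 1) for A, B nonempty in Z/pZ.
|A| = 3, |B| = 2, p = 17.
CD lower bound = min(17, 3 + 2 - 1) = min(17, 4) = 4.
Compute A + B mod 17 directly:
a = 4: 4+0=4, 4+11=15
a = 6: 6+0=6, 6+11=0
a = 12: 12+0=12, 12+11=6
A + B = {0, 4, 6, 12, 15}, so |A + B| = 5.
Verify: 5 ≥ 4? Yes ✓.

CD lower bound = 4, actual |A + B| = 5.


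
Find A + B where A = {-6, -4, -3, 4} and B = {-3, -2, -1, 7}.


A + B = {a + b : a ∈ A, b ∈ B}.
Enumerate all |A|·|B| = 4·4 = 16 pairs (a, b) and collect distinct sums.
a = -6: -6+-3=-9, -6+-2=-8, -6+-1=-7, -6+7=1
a = -4: -4+-3=-7, -4+-2=-6, -4+-1=-5, -4+7=3
a = -3: -3+-3=-6, -3+-2=-5, -3+-1=-4, -3+7=4
a = 4: 4+-3=1, 4+-2=2, 4+-1=3, 4+7=11
Collecting distinct sums: A + B = {-9, -8, -7, -6, -5, -4, 1, 2, 3, 4, 11}
|A + B| = 11

A + B = {-9, -8, -7, -6, -5, -4, 1, 2, 3, 4, 11}


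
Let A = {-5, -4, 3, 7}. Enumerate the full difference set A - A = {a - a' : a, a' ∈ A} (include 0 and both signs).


A - A = {a - a' : a, a' ∈ A}.
Compute a - a' for each ordered pair (a, a'):
a = -5: -5--5=0, -5--4=-1, -5-3=-8, -5-7=-12
a = -4: -4--5=1, -4--4=0, -4-3=-7, -4-7=-11
a = 3: 3--5=8, 3--4=7, 3-3=0, 3-7=-4
a = 7: 7--5=12, 7--4=11, 7-3=4, 7-7=0
Collecting distinct values (and noting 0 appears from a-a):
A - A = {-12, -11, -8, -7, -4, -1, 0, 1, 4, 7, 8, 11, 12}
|A - A| = 13

A - A = {-12, -11, -8, -7, -4, -1, 0, 1, 4, 7, 8, 11, 12}


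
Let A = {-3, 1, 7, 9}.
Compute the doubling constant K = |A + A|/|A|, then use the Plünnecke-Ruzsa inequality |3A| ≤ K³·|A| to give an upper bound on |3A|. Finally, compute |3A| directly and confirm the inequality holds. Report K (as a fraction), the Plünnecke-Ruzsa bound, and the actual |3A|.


|A| = 4.
Step 1: Compute A + A by enumerating all 16 pairs.
A + A = {-6, -2, 2, 4, 6, 8, 10, 14, 16, 18}, so |A + A| = 10.
Step 2: Doubling constant K = |A + A|/|A| = 10/4 = 10/4 ≈ 2.5000.
Step 3: Plünnecke-Ruzsa gives |3A| ≤ K³·|A| = (2.5000)³ · 4 ≈ 62.5000.
Step 4: Compute 3A = A + A + A directly by enumerating all triples (a,b,c) ∈ A³; |3A| = 17.
Step 5: Check 17 ≤ 62.5000? Yes ✓.

K = 10/4, Plünnecke-Ruzsa bound K³|A| ≈ 62.5000, |3A| = 17, inequality holds.


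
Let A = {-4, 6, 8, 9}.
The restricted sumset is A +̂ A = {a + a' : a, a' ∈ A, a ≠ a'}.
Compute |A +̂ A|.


Restricted sumset: A +̂ A = {a + a' : a ∈ A, a' ∈ A, a ≠ a'}.
Equivalently, take A + A and drop any sum 2a that is achievable ONLY as a + a for a ∈ A (i.e. sums representable only with equal summands).
Enumerate pairs (a, a') with a < a' (symmetric, so each unordered pair gives one sum; this covers all a ≠ a'):
  -4 + 6 = 2
  -4 + 8 = 4
  -4 + 9 = 5
  6 + 8 = 14
  6 + 9 = 15
  8 + 9 = 17
Collected distinct sums: {2, 4, 5, 14, 15, 17}
|A +̂ A| = 6
(Reference bound: |A +̂ A| ≥ 2|A| - 3 for |A| ≥ 2, with |A| = 4 giving ≥ 5.)

|A +̂ A| = 6


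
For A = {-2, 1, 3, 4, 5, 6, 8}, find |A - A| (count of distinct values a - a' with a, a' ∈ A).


A - A = {a - a' : a, a' ∈ A}; |A| = 7.
Bounds: 2|A|-1 ≤ |A - A| ≤ |A|² - |A| + 1, i.e. 13 ≤ |A - A| ≤ 43.
Note: 0 ∈ A - A always (from a - a). The set is symmetric: if d ∈ A - A then -d ∈ A - A.
Enumerate nonzero differences d = a - a' with a > a' (then include -d):
Positive differences: {1, 2, 3, 4, 5, 6, 7, 8, 10}
Full difference set: {0} ∪ (positive diffs) ∪ (negative diffs).
|A - A| = 1 + 2·9 = 19 (matches direct enumeration: 19).

|A - A| = 19


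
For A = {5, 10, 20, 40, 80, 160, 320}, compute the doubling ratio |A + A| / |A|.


|A| = 7.
Compute A + A by enumerating all 49 pairs.
A + A = {10, 15, 20, 25, 30, 40, 45, 50, 60, 80, 85, 90, 100, 120, 160, 165, 170, 180, 200, 240, 320, 325, 330, 340, 360, 400, 480, 640}, so |A + A| = 28.
K = |A + A| / |A| = 28/7 = 4/1 ≈ 4.0000.
Reference: AP of size 7 gives K = 13/7 ≈ 1.8571; a fully generic set of size 7 gives K ≈ 4.0000.

|A| = 7, |A + A| = 28, K = 28/7 = 4/1.


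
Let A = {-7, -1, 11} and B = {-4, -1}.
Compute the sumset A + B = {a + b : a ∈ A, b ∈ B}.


A + B = {a + b : a ∈ A, b ∈ B}.
Enumerate all |A|·|B| = 3·2 = 6 pairs (a, b) and collect distinct sums.
a = -7: -7+-4=-11, -7+-1=-8
a = -1: -1+-4=-5, -1+-1=-2
a = 11: 11+-4=7, 11+-1=10
Collecting distinct sums: A + B = {-11, -8, -5, -2, 7, 10}
|A + B| = 6

A + B = {-11, -8, -5, -2, 7, 10}


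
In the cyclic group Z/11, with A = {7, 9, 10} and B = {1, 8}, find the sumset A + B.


Work in Z/11Z: reduce every sum a + b modulo 11.
Enumerate all 6 pairs:
a = 7: 7+1=8, 7+8=4
a = 9: 9+1=10, 9+8=6
a = 10: 10+1=0, 10+8=7
Distinct residues collected: {0, 4, 6, 7, 8, 10}
|A + B| = 6 (out of 11 total residues).

A + B = {0, 4, 6, 7, 8, 10}
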